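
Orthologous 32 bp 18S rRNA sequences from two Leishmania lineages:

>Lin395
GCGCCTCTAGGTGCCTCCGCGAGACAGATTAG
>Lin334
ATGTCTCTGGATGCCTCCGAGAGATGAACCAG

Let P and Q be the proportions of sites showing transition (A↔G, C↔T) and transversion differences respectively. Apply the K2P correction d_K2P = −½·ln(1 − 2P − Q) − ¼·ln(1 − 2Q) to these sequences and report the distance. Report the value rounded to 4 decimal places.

Differing sites — 1:G/A (Ti); 2:C/T (Ti); 4:C/T (Ti); 9:A/G (Ti); 11:G/A (Ti); 20:C/A (Tv); 25:C/T (Ti); 26:A/G (Ti); 27:G/A (Ti); 29:T/C (Ti); 30:T/C (Ti).
Of the 11 differences, 10 transitions and 1 transversion over 32 sites: P = 10/32 = 0.312500, Q = 1/32 = 0.031250.
d = −0.5·ln(0.343750) − 0.25·ln(0.937500) = −0.5·(-1.067841) − 0.25·(-0.064539) = 0.5501.

0.5501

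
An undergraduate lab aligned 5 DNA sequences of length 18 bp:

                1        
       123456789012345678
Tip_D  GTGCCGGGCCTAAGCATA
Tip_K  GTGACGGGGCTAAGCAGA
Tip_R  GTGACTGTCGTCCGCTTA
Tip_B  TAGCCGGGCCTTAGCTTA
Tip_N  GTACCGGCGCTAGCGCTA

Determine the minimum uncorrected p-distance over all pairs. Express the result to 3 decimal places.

0.167

Pairwise Hamming distances:
  Tip_D vs Tip_K: 3
  Tip_D vs Tip_R: 7
  Tip_D vs Tip_B: 4
  Tip_D vs Tip_N: 7
  Tip_K vs Tip_R: 8
  Tip_K vs Tip_B: 7
  Tip_K vs Tip_N: 8
  Tip_R vs Tip_B: 8
  Tip_R vs Tip_N: 11
  Tip_B vs Tip_N: 10
The smallest is 3 mismatches, between Tip_D and Tip_K; p = 3/18 = 0.167.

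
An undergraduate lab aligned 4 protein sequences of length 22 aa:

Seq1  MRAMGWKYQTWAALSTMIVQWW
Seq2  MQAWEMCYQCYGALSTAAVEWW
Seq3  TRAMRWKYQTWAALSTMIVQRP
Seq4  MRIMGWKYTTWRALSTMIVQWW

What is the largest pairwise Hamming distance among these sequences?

Pairwise Hamming distances:
  Seq1 vs Seq2: 11
  Seq1 vs Seq3: 4
  Seq1 vs Seq4: 3
  Seq2 vs Seq3: 14
  Seq2 vs Seq4: 13
  Seq3 vs Seq4: 7
The largest is 14, between Seq2 and Seq3.

14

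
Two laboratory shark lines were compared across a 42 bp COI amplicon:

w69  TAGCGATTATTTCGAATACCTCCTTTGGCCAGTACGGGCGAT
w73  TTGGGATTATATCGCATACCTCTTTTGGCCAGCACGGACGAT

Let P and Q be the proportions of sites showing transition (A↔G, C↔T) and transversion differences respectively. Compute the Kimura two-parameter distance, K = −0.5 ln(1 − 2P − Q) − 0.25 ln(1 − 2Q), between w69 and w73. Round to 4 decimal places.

Mismatches occur at site 2 (A/T, transversion), site 4 (C/G, transversion), site 11 (T/A, transversion), site 15 (A/C, transversion), site 23 (C/T, transition), site 33 (T/C, transition), site 38 (G/A, transition).
Of the 7 differences, 3 transitions and 4 transversions over 42 sites: P = 3/42 = 0.071429, Q = 4/42 = 0.095238.
d = −0.5·ln(0.761904) − 0.25·ln(0.809524) = −0.5·(-0.271935) − 0.25·(-0.211309) = 0.1888.

0.1888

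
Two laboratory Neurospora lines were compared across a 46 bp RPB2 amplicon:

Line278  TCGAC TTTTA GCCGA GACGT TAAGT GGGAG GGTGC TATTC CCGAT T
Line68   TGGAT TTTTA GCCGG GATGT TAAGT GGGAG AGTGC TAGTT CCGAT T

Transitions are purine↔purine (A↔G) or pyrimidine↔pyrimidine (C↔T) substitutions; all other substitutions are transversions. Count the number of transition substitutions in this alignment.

5

The sequences differ at positions 2 (C/G, transversion), 5 (C/T, transition), 15 (A/G, transition), 18 (C/T, transition), 31 (G/A, transition), 38 (T/G, transversion), 40 (C/T, transition).
Of the 7 differences, 5 transitions and 2 transversions, so the answer is 5.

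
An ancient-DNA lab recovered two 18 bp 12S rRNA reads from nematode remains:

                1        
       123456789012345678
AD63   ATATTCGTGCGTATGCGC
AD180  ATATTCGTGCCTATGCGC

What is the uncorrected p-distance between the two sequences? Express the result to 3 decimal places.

The sequences differ at position 11 (G/C).
There are 1 differences over 18 sites, so p = 1/18 = 0.056.

0.056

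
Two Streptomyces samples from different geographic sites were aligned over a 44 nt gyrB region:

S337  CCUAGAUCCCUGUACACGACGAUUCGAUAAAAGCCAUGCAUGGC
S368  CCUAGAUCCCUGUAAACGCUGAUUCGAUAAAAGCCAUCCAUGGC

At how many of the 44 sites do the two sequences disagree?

Differing sites — 15:C/A; 19:A/C; 20:C/U; 38:G/C.
That gives 4 mismatches out of 44 aligned sites, so the Hamming distance is 4.

4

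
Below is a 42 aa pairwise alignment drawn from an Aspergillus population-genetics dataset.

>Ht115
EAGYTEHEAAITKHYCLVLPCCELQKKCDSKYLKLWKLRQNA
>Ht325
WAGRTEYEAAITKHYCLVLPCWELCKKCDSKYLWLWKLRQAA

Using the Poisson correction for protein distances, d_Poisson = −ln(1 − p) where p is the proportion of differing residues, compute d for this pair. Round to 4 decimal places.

0.1823

The sequences differ at positions 1 (E/W), 4 (Y/R), 7 (H/Y), 22 (C/W), 25 (Q/C), 34 (K/W), 41 (N/A).
p = 7/42 = 0.166667.
d = −ln(1 − 0.166667) = −ln(0.833333) = 0.1823.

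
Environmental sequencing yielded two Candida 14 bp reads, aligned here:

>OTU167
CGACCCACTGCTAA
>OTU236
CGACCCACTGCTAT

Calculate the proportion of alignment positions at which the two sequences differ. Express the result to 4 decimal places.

Differing sites — 14:A/T.
There are 1 differences over 14 sites, so p = 1/14 = 0.0714.

0.0714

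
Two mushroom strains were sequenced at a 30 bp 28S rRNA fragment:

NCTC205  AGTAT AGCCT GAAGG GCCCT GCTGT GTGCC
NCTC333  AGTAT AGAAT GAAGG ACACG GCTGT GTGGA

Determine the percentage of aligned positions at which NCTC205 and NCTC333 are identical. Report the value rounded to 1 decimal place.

76.7%

Mismatches occur at site 8 (C↔A), site 9 (C↔A), site 16 (G↔A), site 18 (C↔A), site 20 (T↔G), site 29 (C↔G), site 30 (C↔A).
23 of the 30 sites match, so the percent identity is 23/30 × 100 = 76.7%.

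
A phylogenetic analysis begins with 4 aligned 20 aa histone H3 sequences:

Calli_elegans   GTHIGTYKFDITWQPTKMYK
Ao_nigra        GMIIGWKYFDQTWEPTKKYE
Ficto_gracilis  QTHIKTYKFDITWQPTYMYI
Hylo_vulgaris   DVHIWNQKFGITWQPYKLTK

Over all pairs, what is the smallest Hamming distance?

Pairwise Hamming distances:
  Calli_elegans vs Ao_nigra: 9
  Calli_elegans vs Ficto_gracilis: 4
  Calli_elegans vs Hylo_vulgaris: 9
  Ao_nigra vs Ficto_gracilis: 12
  Ao_nigra vs Hylo_vulgaris: 14
  Ficto_gracilis vs Hylo_vulgaris: 11
The smallest is 4, between Calli_elegans and Ficto_gracilis.

4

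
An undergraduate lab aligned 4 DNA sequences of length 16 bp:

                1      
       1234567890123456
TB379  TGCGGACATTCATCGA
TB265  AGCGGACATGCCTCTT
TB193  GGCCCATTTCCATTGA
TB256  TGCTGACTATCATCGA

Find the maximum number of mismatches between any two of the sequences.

Pairwise Hamming distances:
  TB379 vs TB265: 5
  TB379 vs TB193: 7
  TB379 vs TB256: 3
  TB265 vs TB193: 10
  TB265 vs TB256: 8
  TB193 vs TB256: 7
The largest is 10, between TB265 and TB193.

10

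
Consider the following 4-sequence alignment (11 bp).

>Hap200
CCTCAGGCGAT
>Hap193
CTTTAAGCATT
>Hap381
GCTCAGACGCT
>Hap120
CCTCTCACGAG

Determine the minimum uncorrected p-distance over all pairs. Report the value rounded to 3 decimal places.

0.273

Pairwise Hamming distances:
  Hap200 vs Hap193: 5
  Hap200 vs Hap381: 3
  Hap200 vs Hap120: 4
  Hap193 vs Hap381: 7
  Hap193 vs Hap120: 8
  Hap381 vs Hap120: 5
The smallest is 3 mismatches, between Hap200 and Hap381; p = 3/11 = 0.273.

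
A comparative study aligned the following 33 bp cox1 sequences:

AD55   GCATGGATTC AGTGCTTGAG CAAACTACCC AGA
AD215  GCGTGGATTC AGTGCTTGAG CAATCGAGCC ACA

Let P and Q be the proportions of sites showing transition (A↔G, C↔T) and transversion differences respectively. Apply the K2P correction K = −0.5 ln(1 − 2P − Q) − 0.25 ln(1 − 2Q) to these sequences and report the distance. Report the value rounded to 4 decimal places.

0.1697

The sequences differ at positions 3 (A/G, transition), 24 (A/T, transversion), 26 (T/G, transversion), 28 (C/G, transversion), 32 (G/C, transversion).
Of the 5 differences, 1 transition and 4 transversions over 33 sites: P = 1/33 = 0.030303, Q = 4/33 = 0.121212.
d = −0.5·ln(0.818182) − 0.25·ln(0.757576) = −0.5·(-0.200670) − 0.25·(-0.277631) = 0.1697.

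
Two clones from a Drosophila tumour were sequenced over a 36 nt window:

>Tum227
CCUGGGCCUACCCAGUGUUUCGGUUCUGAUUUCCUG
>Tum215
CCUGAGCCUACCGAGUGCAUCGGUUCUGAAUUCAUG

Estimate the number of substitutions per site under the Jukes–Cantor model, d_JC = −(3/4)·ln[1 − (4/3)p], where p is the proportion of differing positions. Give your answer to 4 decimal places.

0.1885

Differing sites — 5:G/A; 13:C/G; 18:U/C; 19:U/A; 30:U/A; 34:C/A.
p = 6/36 = 0.166667.
d = −0.75 · ln(1 − (4/3)·0.166667) = −0.75 · ln(0.777777) = −0.75 · (-0.251315) = 0.1885.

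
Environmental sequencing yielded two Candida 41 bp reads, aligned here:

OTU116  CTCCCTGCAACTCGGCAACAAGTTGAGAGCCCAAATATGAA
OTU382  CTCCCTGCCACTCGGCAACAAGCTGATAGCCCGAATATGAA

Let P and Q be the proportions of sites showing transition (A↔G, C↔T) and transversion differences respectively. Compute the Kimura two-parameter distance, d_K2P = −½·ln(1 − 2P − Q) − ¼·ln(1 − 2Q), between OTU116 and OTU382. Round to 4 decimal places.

0.1048

Mismatches occur at site 9 (A→C, transversion), site 23 (T→C, transition), site 27 (G→T, transversion), site 33 (A→G, transition).
Of the 4 differences, 2 transitions and 2 transversions over 41 sites: P = 2/41 = 0.048780, Q = 2/41 = 0.048780.
d = −0.5·ln(0.853660) − 0.25·ln(0.902440) = −0.5·(-0.158222) − 0.25·(-0.102653) = 0.1048.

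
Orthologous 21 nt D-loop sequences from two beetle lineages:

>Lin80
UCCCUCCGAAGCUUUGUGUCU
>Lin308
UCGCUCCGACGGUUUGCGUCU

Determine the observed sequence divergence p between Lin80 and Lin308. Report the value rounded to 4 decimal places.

Mismatches occur at site 3 (C/G), site 10 (A/C), site 12 (C/G), site 17 (U/C).
There are 4 differences over 21 sites, so p = 4/21 = 0.1905.

0.1905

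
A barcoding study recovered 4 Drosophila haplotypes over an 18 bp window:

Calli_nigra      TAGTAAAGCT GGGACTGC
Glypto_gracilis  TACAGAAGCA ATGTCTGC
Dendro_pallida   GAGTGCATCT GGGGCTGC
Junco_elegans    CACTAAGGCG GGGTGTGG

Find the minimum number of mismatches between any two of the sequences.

5

Pairwise Hamming distances:
  Calli_nigra vs Glypto_gracilis: 7
  Calli_nigra vs Dendro_pallida: 5
  Calli_nigra vs Junco_elegans: 7
  Glypto_gracilis vs Dendro_pallida: 9
  Glypto_gracilis vs Junco_elegans: 9
  Dendro_pallida vs Junco_elegans: 10
The smallest is 5, between Calli_nigra and Dendro_pallida.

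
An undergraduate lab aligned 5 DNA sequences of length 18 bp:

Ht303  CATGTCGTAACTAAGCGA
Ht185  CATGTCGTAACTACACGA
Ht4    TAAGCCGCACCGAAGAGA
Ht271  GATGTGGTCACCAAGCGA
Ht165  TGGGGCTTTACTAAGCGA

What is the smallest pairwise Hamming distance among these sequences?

2

Pairwise Hamming distances:
  Ht303 vs Ht185: 2
  Ht303 vs Ht4: 7
  Ht303 vs Ht271: 4
  Ht303 vs Ht165: 6
  Ht185 vs Ht4: 9
  Ht185 vs Ht271: 6
  Ht185 vs Ht165: 8
  Ht4 vs Ht271: 9
  Ht4 vs Ht165: 9
  Ht271 vs Ht165: 8
The smallest is 2, between Ht303 and Ht185.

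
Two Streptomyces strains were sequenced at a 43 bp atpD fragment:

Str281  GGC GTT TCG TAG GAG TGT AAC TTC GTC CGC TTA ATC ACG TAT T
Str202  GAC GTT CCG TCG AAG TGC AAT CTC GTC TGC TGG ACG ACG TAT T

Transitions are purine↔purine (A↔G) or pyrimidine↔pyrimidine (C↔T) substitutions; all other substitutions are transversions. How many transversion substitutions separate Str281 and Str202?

The sequences differ at positions 2 (G/A, transition), 7 (T/C, transition), 11 (A/C, transversion), 13 (G/A, transition), 18 (T/C, transition), 21 (C/T, transition), 22 (T/C, transition), 28 (C/T, transition), 32 (T/G, transversion), 33 (A/G, transition), 35 (T/C, transition), 36 (C/G, transversion).
Of the 12 differences, 9 transitions and 3 transversions, so the answer is 3.

3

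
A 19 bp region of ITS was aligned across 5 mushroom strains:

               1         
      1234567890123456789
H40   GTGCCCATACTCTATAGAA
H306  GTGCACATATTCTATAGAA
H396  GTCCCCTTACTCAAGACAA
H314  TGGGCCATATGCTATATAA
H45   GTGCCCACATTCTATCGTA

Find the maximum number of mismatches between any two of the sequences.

Pairwise Hamming distances:
  H40 vs H306: 2
  H40 vs H396: 5
  H40 vs H314: 6
  H40 vs H45: 4
  H306 vs H396: 7
  H306 vs H314: 6
  H306 vs H45: 4
  H396 vs H314: 10
  H396 vs H45: 9
  H314 vs H45: 8
The largest is 10, between H396 and H314.

10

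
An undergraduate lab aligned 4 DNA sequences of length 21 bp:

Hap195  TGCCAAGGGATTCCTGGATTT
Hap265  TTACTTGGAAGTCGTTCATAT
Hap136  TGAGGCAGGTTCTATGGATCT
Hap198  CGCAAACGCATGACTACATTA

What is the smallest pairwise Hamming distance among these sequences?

Pairwise Hamming distances:
  Hap195 vs Hap265: 10
  Hap195 vs Hap136: 10
  Hap195 vs Hap198: 9
  Hap265 vs Hap136: 14
  Hap265 vs Hap198: 15
  Hap136 vs Hap198: 15
The smallest is 9, between Hap195 and Hap198.

9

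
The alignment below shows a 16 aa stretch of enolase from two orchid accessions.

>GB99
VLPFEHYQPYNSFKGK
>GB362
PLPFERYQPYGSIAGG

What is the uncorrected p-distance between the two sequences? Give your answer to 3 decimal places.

0.375

The sequences differ at positions 1 (V/P), 6 (H/R), 11 (N/G), 13 (F/I), 14 (K/A), 16 (K/G).
There are 6 differences over 16 sites, so p = 6/16 = 0.375.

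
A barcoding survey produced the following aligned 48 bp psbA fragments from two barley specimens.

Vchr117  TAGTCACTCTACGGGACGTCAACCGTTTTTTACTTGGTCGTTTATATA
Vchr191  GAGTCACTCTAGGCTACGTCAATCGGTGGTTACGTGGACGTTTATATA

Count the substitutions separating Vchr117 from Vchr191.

10

Mismatches occur at site 1 (T↔G), site 12 (C↔G), site 14 (G↔C), site 15 (G↔T), site 23 (C↔T), site 26 (T↔G), site 28 (T↔G), site 29 (T↔G), site 34 (T↔G), site 38 (T↔A).
That gives 10 mismatches out of 48 aligned sites, so the Hamming distance is 10.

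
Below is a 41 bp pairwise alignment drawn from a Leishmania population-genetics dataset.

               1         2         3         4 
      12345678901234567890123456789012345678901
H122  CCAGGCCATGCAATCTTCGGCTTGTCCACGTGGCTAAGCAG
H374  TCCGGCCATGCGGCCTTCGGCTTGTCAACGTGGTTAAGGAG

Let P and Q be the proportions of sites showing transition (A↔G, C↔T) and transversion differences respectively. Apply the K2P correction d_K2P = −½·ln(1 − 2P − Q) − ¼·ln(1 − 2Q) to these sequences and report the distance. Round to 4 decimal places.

Mismatches occur at site 1 (C→T, transition), site 3 (A→C, transversion), site 12 (A→G, transition), site 13 (A→G, transition), site 14 (T→C, transition), site 27 (C→A, transversion), site 34 (C→T, transition), site 39 (C→G, transversion).
Of the 8 differences, 5 transitions and 3 transversions over 41 sites: P = 5/41 = 0.121951, Q = 3/41 = 0.073171.
d = −0.5·ln(0.682927) − 0.25·ln(0.853658) = −0.5·(-0.381367) − 0.25·(-0.158225) = 0.2302.

0.2302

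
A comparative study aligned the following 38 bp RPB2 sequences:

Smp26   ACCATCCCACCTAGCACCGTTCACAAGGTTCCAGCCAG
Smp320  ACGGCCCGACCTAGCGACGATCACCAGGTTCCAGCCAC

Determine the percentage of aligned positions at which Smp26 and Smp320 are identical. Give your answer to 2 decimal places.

76.32%

Mismatches occur at site 3 (C/G), site 4 (A/G), site 5 (T/C), site 8 (C/G), site 16 (A/G), site 17 (C/A), site 20 (T/A), site 25 (A/C), site 38 (G/C).
29 of the 38 sites match, so the percent identity is 29/38 × 100 = 76.32%.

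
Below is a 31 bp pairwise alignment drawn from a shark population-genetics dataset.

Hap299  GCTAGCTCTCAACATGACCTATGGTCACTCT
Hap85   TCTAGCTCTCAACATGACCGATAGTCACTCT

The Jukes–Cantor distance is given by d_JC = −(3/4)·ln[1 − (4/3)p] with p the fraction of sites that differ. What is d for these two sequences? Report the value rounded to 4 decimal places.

0.1036

Differing sites — 1:G/T; 20:T/G; 23:G/A.
p = 3/31 = 0.096774.
d = −0.75 · ln(1 − (4/3)·0.096774) = −0.75 · ln(0.870968) = −0.75 · (-0.138150) = 0.1036.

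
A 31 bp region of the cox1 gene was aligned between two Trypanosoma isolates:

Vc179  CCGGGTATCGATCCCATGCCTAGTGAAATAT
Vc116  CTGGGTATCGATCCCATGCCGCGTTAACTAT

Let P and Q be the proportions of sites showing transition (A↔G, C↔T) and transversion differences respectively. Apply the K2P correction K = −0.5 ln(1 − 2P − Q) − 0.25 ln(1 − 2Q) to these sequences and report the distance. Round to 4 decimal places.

Mismatches occur at site 2 (C→T, transition), site 21 (T→G, transversion), site 22 (A→C, transversion), site 25 (G→T, transversion), site 28 (A→C, transversion).
Of the 5 differences, 1 transition and 4 transversions over 31 sites: P = 1/31 = 0.032258, Q = 4/31 = 0.129032.
d = −0.5·ln(0.806452) − 0.25·ln(0.741936) = −0.5·(-0.215111) − 0.25·(-0.298492) = 0.1822.

0.1822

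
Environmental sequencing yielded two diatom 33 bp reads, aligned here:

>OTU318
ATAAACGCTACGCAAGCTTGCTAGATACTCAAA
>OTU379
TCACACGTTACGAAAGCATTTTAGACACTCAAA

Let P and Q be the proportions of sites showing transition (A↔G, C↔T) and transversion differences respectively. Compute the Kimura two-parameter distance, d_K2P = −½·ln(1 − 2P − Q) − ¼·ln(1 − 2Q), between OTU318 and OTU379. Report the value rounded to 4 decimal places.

0.3406

Mismatches occur at site 1 (A↔T, transversion), site 2 (T↔C, transition), site 4 (A↔C, transversion), site 8 (C↔T, transition), site 13 (C↔A, transversion), site 18 (T↔A, transversion), site 20 (G↔T, transversion), site 21 (C↔T, transition), site 26 (T↔C, transition).
Of the 9 differences, 4 transitions and 5 transversions over 33 sites: P = 4/33 = 0.121212, Q = 5/33 = 0.151515.
d = −0.5·ln(0.606061) − 0.25·ln(0.696970) = −0.5·(-0.500775) − 0.25·(-0.361013) = 0.3406.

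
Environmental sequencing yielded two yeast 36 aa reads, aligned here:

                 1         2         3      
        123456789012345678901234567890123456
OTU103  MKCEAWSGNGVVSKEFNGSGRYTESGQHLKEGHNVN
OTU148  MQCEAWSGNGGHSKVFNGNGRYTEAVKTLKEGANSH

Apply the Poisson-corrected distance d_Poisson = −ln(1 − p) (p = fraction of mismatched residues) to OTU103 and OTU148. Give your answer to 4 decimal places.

0.4055

Differing sites — 2:K/Q; 11:V/G; 12:V/H; 15:E/V; 19:S/N; 25:S/A; 26:G/V; 27:Q/K; 28:H/T; 33:H/A; 35:V/S; 36:N/H.
p = 12/36 = 0.333333.
d = −ln(1 − 0.333333) = −ln(0.666667) = 0.4055.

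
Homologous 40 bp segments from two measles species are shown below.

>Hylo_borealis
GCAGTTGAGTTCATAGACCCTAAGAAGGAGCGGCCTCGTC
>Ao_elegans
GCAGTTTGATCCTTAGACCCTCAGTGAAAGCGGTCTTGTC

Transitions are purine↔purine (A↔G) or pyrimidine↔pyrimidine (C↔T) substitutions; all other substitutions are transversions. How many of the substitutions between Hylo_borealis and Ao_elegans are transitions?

8

Mismatches occur at site 7 (G/T, transversion), site 8 (A/G, transition), site 9 (G/A, transition), site 11 (T/C, transition), site 13 (A/T, transversion), site 22 (A/C, transversion), site 25 (A/T, transversion), site 26 (A/G, transition), site 27 (G/A, transition), site 28 (G/A, transition), site 34 (C/T, transition), site 37 (C/T, transition).
Of the 12 differences, 8 transitions and 4 transversions, so the answer is 8.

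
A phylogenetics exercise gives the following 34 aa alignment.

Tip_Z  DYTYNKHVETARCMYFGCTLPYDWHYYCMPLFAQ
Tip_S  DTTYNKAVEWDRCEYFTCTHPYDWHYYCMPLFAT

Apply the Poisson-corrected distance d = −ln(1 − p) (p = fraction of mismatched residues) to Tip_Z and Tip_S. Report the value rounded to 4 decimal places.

0.2683

Differing sites — 2:Y/T; 7:H/A; 10:T/W; 11:A/D; 14:M/E; 17:G/T; 20:L/H; 34:Q/T.
p = 8/34 = 0.235294.
d = −ln(1 − 0.235294) = −ln(0.764706) = 0.2683.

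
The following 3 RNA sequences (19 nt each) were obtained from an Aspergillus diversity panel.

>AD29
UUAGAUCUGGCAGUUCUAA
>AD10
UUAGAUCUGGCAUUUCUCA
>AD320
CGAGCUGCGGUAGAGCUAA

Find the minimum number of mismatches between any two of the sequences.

Pairwise Hamming distances:
  AD29 vs AD10: 2
  AD29 vs AD320: 8
  AD10 vs AD320: 10
The smallest is 2, between AD29 and AD10.

2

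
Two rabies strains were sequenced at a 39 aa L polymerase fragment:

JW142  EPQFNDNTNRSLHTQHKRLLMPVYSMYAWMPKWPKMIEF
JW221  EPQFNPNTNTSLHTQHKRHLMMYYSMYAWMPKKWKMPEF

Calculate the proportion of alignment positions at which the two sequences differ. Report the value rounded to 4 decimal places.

0.2051

Differing sites — 6:D/P; 10:R/T; 19:L/H; 22:P/M; 23:V/Y; 33:W/K; 34:P/W; 37:I/P.
There are 8 differences over 39 sites, so p = 8/39 = 0.2051.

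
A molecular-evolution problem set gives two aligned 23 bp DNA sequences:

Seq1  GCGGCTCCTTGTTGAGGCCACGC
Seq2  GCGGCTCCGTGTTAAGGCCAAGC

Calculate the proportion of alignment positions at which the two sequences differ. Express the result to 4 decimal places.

Mismatches occur at site 9 (T↔G), site 14 (G↔A), site 21 (C↔A).
There are 3 differences over 23 sites, so p = 3/23 = 0.1304.

0.1304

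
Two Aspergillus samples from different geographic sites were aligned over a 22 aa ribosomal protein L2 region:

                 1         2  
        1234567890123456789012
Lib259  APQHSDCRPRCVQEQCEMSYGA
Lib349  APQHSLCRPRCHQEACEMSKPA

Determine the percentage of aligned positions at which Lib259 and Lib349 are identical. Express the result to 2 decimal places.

77.27%

Mismatches occur at site 6 (D↔L), site 12 (V↔H), site 15 (Q↔A), site 20 (Y↔K), site 21 (G↔P).
17 of the 22 sites match, so the percent identity is 17/22 × 100 = 77.27%.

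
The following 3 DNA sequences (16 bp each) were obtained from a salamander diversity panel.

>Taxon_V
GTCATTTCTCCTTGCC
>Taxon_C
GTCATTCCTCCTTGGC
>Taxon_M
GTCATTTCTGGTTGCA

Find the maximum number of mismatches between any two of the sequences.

Pairwise Hamming distances:
  Taxon_V vs Taxon_C: 2
  Taxon_V vs Taxon_M: 3
  Taxon_C vs Taxon_M: 5
The largest is 5, between Taxon_C and Taxon_M.

5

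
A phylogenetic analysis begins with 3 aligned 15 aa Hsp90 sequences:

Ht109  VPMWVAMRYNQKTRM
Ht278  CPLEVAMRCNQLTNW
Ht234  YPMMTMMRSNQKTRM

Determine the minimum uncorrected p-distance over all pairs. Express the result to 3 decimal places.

Pairwise Hamming distances:
  Ht109 vs Ht278: 7
  Ht109 vs Ht234: 5
  Ht278 vs Ht234: 9
The smallest is 5 mismatches, between Ht109 and Ht234; p = 5/15 = 0.333.

0.333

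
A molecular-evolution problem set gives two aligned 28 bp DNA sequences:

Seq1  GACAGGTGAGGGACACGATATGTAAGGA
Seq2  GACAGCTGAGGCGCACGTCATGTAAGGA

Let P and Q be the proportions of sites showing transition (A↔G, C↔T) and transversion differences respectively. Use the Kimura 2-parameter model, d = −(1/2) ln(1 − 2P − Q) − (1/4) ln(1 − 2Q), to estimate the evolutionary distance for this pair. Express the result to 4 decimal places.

Mismatches occur at site 6 (G→C, transversion), site 12 (G→C, transversion), site 13 (A→G, transition), site 18 (A→T, transversion), site 19 (T→C, transition).
Of the 5 differences, 2 transitions and 3 transversions over 28 sites: P = 2/28 = 0.071429, Q = 3/28 = 0.107143.
d = −0.5·ln(0.749999) − 0.25·ln(0.785714) = −0.5·(-0.287683) − 0.25·(-0.241162) = 0.2041.

0.2041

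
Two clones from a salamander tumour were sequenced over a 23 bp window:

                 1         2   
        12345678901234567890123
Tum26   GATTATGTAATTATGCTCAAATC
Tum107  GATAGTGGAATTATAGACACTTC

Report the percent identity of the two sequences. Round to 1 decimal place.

65.2%

The sequences differ at positions 4 (T/A), 5 (A/G), 8 (T/G), 15 (G/A), 16 (C/G), 17 (T/A), 20 (A/C), 21 (A/T).
15 of the 23 sites match, so the percent identity is 15/23 × 100 = 65.2%.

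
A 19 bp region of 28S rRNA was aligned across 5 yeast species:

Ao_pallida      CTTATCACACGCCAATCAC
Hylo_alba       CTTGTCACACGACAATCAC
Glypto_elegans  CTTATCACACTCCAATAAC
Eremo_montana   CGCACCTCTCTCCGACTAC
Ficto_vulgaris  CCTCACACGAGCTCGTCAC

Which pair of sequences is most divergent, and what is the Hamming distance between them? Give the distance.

13

Pairwise Hamming distances:
  Ao_pallida vs Hylo_alba: 2
  Ao_pallida vs Glypto_elegans: 2
  Ao_pallida vs Eremo_montana: 9
  Ao_pallida vs Ficto_vulgaris: 8
  Hylo_alba vs Glypto_elegans: 4
  Hylo_alba vs Eremo_montana: 11
  Hylo_alba vs Ficto_vulgaris: 9
  Glypto_elegans vs Eremo_montana: 8
  Glypto_elegans vs Ficto_vulgaris: 10
  Eremo_montana vs Ficto_vulgaris: 13
The largest is 13, between Eremo_montana and Ficto_vulgaris.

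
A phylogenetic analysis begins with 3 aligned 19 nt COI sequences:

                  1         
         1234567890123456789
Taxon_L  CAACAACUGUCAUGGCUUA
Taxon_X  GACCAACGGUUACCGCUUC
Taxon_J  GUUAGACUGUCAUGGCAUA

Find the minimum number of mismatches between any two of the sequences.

Pairwise Hamming distances:
  Taxon_L vs Taxon_X: 7
  Taxon_L vs Taxon_J: 6
  Taxon_X vs Taxon_J: 10
The smallest is 6, between Taxon_L and Taxon_J.

6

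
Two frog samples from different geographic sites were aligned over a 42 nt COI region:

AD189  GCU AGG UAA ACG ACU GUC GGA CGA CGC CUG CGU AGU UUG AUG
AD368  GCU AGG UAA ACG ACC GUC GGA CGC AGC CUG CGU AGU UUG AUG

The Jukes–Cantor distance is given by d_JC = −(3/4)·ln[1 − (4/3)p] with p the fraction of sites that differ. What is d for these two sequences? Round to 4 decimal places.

The sequences differ at positions 15 (U/C), 24 (A/C), 25 (C/A).
p = 3/42 = 0.071429.
d = −0.75 · ln(1 − (4/3)·0.071429) = −0.75 · ln(0.904761) = −0.75 · (-0.100084) = 0.0751.

0.0751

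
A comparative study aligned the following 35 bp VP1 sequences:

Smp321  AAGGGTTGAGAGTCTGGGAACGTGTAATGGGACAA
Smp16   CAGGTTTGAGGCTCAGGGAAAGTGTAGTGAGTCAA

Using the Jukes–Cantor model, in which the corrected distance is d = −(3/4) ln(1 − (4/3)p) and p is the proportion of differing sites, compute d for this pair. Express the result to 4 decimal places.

0.3149

The sequences differ at positions 1 (A/C), 5 (G/T), 11 (A/G), 12 (G/C), 15 (T/A), 21 (C/A), 27 (A/G), 30 (G/A), 32 (A/T).
p = 9/35 = 0.257143.
d = −0.75 · ln(1 − (4/3)·0.257143) = −0.75 · ln(0.657143) = −0.75 · (-0.419854) = 0.3149.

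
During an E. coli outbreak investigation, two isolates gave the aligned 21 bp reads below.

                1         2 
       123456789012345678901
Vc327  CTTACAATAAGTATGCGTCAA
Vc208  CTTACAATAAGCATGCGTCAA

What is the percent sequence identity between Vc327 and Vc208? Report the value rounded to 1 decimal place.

95.2%

Differing sites — 12:T/C.
20 of the 21 sites match, so the percent identity is 20/21 × 100 = 95.2%.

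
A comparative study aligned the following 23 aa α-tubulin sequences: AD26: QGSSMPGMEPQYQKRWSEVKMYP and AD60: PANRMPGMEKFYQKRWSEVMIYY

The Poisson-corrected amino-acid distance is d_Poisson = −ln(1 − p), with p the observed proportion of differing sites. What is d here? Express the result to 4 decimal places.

0.4964

Mismatches occur at site 1 (Q/P), site 2 (G/A), site 3 (S/N), site 4 (S/R), site 10 (P/K), site 11 (Q/F), site 20 (K/M), site 21 (M/I), site 23 (P/Y).
p = 9/23 = 0.391304.
d = −ln(1 − 0.391304) = −ln(0.608696) = 0.4964.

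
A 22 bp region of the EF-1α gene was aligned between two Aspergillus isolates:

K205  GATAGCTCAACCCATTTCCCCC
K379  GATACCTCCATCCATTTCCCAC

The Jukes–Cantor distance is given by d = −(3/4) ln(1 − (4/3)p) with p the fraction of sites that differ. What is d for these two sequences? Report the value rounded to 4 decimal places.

The sequences differ at positions 5 (G/C), 9 (A/C), 11 (C/T), 21 (C/A).
p = 4/22 = 0.181818.
d = −0.75 · ln(1 − (4/3)·0.181818) = −0.75 · ln(0.757576) = −0.75 · (-0.277631) = 0.2082.

0.2082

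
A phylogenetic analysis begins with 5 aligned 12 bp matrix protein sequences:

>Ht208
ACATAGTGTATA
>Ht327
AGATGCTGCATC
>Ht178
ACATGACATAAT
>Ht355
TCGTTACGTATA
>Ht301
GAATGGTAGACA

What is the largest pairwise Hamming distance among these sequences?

9

Pairwise Hamming distances:
  Ht208 vs Ht327: 5
  Ht208 vs Ht178: 6
  Ht208 vs Ht355: 5
  Ht208 vs Ht301: 6
  Ht327 vs Ht178: 7
  Ht327 vs Ht355: 8
  Ht327 vs Ht301: 7
  Ht178 vs Ht355: 6
  Ht178 vs Ht301: 7
  Ht355 vs Ht301: 9
The largest is 9, between Ht355 and Ht301.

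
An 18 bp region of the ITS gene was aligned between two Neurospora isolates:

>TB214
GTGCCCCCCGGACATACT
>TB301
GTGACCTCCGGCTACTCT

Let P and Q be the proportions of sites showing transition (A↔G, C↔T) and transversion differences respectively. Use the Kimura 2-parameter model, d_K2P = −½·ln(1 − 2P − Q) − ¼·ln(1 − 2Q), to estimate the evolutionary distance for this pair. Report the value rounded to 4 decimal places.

0.4479

Differing sites — 4:C/A (Tv); 7:C/T (Ti); 12:A/C (Tv); 13:C/T (Ti); 15:T/C (Ti); 16:A/T (Tv).
Of the 6 differences, 3 transitions and 3 transversions over 18 sites: P = 3/18 = 0.166667, Q = 3/18 = 0.166667.
d = −0.5·ln(0.499999) − 0.25·ln(0.666666) = −0.5·(-0.693149) − 0.25·(-0.405466) = 0.4479.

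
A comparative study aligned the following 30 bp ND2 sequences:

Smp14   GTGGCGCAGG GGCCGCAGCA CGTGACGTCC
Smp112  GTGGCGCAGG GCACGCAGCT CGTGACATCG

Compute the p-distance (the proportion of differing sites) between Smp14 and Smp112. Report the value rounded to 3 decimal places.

Differing sites — 12:G/C; 13:C/A; 20:A/T; 27:G/A; 30:C/G.
There are 5 differences over 30 sites, so p = 5/30 = 0.167.

0.167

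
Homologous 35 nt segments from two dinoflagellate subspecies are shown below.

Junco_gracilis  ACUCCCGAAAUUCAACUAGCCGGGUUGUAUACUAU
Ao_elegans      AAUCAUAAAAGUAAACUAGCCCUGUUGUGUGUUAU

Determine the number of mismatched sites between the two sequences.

11

The sequences differ at positions 2 (C/A), 5 (C/A), 6 (C/U), 7 (G/A), 11 (U/G), 13 (C/A), 22 (G/C), 23 (G/U), 29 (A/G), 31 (A/G), 32 (C/U).
That gives 11 mismatches out of 35 aligned sites, so the Hamming distance is 11.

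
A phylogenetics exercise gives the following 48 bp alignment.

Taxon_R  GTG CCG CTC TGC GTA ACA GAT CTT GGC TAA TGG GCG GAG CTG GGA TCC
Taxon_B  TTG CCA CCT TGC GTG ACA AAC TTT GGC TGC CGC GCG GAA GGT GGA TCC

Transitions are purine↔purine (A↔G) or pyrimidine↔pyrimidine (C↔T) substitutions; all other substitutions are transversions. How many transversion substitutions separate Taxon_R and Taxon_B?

The sequences differ at positions 1 (G/T, transversion), 6 (G/A, transition), 8 (T/C, transition), 9 (C/T, transition), 15 (A/G, transition), 19 (G/A, transition), 21 (T/C, transition), 22 (C/T, transition), 29 (A/G, transition), 30 (A/C, transversion), 31 (T/C, transition), 33 (G/C, transversion), 39 (G/A, transition), 40 (C/G, transversion), 41 (T/G, transversion), 42 (G/T, transversion).
Of the 16 differences, 10 transitions and 6 transversions, so the answer is 6.

6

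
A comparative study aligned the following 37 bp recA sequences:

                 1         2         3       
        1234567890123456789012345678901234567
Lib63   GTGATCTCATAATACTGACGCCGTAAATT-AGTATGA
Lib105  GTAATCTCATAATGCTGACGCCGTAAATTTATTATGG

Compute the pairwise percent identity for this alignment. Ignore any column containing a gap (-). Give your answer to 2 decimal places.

Excluding the 1 gap column leaves 36 comparable sites.
Differing sites — 3:G/A; 14:A/G; 32:G/T; 37:A/G.
32 of the 36 comparable sites match, so the percent identity is 32/36 × 100 = 88.89%.

88.89%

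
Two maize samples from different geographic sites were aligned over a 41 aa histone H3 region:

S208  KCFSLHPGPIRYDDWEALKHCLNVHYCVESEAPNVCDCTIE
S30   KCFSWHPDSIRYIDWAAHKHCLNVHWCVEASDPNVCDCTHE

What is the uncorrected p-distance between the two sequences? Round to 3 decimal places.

0.268

Mismatches occur at site 5 (L→W), site 8 (G→D), site 9 (P→S), site 13 (D→I), site 16 (E→A), site 18 (L→H), site 26 (Y→W), site 30 (S→A), site 31 (E→S), site 32 (A→D), site 40 (I→H).
There are 11 differences over 41 sites, so p = 11/41 = 0.268.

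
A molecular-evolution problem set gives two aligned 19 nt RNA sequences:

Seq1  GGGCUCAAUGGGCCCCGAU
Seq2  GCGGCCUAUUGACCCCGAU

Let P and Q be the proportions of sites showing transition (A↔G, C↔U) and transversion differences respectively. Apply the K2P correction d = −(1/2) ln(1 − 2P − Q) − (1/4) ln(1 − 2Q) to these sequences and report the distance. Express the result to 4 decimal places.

0.4099

Differing sites — 2:G/C (Tv); 4:C/G (Tv); 5:U/C (Ti); 7:A/U (Tv); 10:G/U (Tv); 12:G/A (Ti).
Of the 6 differences, 2 transitions and 4 transversions over 19 sites: P = 2/19 = 0.105263, Q = 4/19 = 0.210526.
d = −0.5·ln(0.578948) − 0.25·ln(0.578948) = −0.5·(-0.546543) − 0.25·(-0.546543) = 0.4099.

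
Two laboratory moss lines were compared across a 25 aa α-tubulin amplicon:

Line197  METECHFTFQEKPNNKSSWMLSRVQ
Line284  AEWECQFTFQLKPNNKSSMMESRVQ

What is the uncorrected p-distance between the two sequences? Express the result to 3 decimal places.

Differing sites — 1:M/A; 3:T/W; 6:H/Q; 11:E/L; 19:W/M; 21:L/E.
There are 6 differences over 25 sites, so p = 6/25 = 0.240.

0.240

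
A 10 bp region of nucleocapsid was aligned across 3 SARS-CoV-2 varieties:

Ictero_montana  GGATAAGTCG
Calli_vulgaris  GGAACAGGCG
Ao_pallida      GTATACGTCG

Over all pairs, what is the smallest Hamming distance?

Pairwise Hamming distances:
  Ictero_montana vs Calli_vulgaris: 3
  Ictero_montana vs Ao_pallida: 2
  Calli_vulgaris vs Ao_pallida: 5
The smallest is 2, between Ictero_montana and Ao_pallida.

2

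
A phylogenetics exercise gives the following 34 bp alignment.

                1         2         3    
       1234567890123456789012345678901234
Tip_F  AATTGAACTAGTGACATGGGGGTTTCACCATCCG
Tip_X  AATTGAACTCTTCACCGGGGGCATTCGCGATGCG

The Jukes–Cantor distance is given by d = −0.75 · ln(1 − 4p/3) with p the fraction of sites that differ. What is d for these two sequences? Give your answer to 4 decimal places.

Mismatches occur at site 10 (A↔C), site 11 (G↔T), site 13 (G↔C), site 16 (A↔C), site 17 (T↔G), site 22 (G↔C), site 23 (T↔A), site 27 (A↔G), site 29 (C↔G), site 32 (C↔G).
p = 10/34 = 0.294118.
d = −0.75 · ln(1 − (4/3)·0.294118) = −0.75 · ln(0.607843) = −0.75 · (-0.497839) = 0.3734.

0.3734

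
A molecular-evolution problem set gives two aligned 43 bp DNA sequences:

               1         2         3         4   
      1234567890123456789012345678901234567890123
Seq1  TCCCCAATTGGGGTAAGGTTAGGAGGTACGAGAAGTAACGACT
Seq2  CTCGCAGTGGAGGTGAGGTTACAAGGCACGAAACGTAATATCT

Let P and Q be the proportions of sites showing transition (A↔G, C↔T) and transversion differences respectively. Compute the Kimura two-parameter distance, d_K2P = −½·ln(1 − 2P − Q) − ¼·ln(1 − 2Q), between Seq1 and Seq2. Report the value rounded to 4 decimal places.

Differing sites — 1:T/C (Ti); 2:C/T (Ti); 4:C/G (Tv); 7:A/G (Ti); 9:T/G (Tv); 11:G/A (Ti); 15:A/G (Ti); 22:G/C (Tv); 23:G/A (Ti); 27:T/C (Ti); 32:G/A (Ti); 34:A/C (Tv); 39:C/T (Ti); 40:G/A (Ti); 41:A/T (Tv).
Of the 15 differences, 10 transitions and 5 transversions over 43 sites: P = 10/43 = 0.232558, Q = 5/43 = 0.116279.
d = −0.5·ln(0.418605) − 0.25·ln(0.767442) = −0.5·(-0.870828) − 0.25·(-0.264692) = 0.5016.

0.5016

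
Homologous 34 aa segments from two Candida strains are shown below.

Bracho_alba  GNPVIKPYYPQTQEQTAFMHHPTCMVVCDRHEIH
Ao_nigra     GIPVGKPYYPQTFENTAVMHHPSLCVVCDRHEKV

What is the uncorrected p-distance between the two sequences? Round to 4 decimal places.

Mismatches occur at site 2 (N/I), site 5 (I/G), site 13 (Q/F), site 15 (Q/N), site 18 (F/V), site 23 (T/S), site 24 (C/L), site 25 (M/C), site 33 (I/K), site 34 (H/V).
There are 10 differences over 34 sites, so p = 10/34 = 0.2941.

0.2941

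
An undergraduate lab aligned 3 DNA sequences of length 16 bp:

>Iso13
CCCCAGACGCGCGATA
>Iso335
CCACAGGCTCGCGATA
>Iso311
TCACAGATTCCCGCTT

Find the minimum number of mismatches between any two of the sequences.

3

Pairwise Hamming distances:
  Iso13 vs Iso335: 3
  Iso13 vs Iso311: 7
  Iso335 vs Iso311: 6
The smallest is 3, between Iso13 and Iso335.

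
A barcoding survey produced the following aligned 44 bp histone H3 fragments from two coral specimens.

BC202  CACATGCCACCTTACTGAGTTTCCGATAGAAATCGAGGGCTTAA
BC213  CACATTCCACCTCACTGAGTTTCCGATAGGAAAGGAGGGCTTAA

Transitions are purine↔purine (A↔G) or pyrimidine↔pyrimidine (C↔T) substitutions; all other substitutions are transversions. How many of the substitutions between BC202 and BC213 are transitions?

2

The sequences differ at positions 6 (G/T, transversion), 13 (T/C, transition), 30 (A/G, transition), 33 (T/A, transversion), 34 (C/G, transversion).
Of the 5 differences, 2 transitions and 3 transversions, so the answer is 2.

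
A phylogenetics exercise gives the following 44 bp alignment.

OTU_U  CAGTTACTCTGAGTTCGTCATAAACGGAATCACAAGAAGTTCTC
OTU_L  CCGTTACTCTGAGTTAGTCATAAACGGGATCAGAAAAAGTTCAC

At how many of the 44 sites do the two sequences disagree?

6

Differing sites — 2:A/C; 16:C/A; 28:A/G; 33:C/G; 36:G/A; 43:T/A.
That gives 6 mismatches out of 44 aligned sites, so the Hamming distance is 6.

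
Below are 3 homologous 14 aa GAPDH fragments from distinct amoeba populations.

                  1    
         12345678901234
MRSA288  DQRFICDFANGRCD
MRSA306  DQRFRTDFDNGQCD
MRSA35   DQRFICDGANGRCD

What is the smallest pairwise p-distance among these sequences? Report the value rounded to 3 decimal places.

0.071

Pairwise Hamming distances:
  MRSA288 vs MRSA306: 4
  MRSA288 vs MRSA35: 1
  MRSA306 vs MRSA35: 5
The smallest is 1 mismatch, between MRSA288 and MRSA35; p = 1/14 = 0.071.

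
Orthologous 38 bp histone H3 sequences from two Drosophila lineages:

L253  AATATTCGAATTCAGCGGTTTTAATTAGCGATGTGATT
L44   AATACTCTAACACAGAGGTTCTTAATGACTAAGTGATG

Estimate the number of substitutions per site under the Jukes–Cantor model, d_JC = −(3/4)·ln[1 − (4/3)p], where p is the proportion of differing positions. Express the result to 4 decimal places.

The sequences differ at positions 5 (T/C), 8 (G/T), 11 (T/C), 12 (T/A), 16 (C/A), 21 (T/C), 23 (A/T), 25 (T/A), 27 (A/G), 28 (G/A), 30 (G/T), 32 (T/A), 38 (T/G).
p = 13/38 = 0.342105.
d = −0.75 · ln(1 − (4/3)·0.342105) = −0.75 · ln(0.543860) = −0.75 · (-0.609063) = 0.4568.

0.4568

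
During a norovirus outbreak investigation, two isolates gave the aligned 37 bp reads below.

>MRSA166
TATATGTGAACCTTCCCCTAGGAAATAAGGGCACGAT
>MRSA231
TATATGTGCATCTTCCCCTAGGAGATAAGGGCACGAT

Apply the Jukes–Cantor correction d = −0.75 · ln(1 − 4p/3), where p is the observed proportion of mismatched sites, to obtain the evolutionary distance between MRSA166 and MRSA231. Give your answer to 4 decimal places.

Differing sites — 9:A/C; 11:C/T; 24:A/G.
p = 3/37 = 0.081081.
d = −0.75 · ln(1 − (4/3)·0.081081) = −0.75 · ln(0.891892) = −0.75 · (-0.114410) = 0.0858.

0.0858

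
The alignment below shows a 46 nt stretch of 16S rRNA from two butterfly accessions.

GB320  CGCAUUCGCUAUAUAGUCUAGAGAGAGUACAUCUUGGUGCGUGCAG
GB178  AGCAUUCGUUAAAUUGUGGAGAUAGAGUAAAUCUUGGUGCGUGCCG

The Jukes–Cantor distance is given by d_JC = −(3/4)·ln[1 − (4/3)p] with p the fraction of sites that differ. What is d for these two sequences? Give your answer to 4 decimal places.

0.2267

Differing sites — 1:C/A; 9:C/U; 12:U/A; 15:A/U; 18:C/G; 19:U/G; 23:G/U; 30:C/A; 45:A/C.
p = 9/46 = 0.195652.
d = −0.75 · ln(1 − (4/3)·0.195652) = −0.75 · ln(0.739131) = −0.75 · (-0.302280) = 0.2267.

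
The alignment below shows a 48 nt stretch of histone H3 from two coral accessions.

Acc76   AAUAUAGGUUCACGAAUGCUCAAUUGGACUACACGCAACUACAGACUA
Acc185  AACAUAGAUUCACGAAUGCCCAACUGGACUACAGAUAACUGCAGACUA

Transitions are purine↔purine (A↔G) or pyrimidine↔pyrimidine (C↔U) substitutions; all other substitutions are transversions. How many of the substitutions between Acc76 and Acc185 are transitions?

The sequences differ at positions 3 (U/C, transition), 8 (G/A, transition), 20 (U/C, transition), 24 (U/C, transition), 34 (C/G, transversion), 35 (G/A, transition), 36 (C/U, transition), 41 (A/G, transition).
Of the 8 differences, 7 transitions and 1 transversion, so the answer is 7.

7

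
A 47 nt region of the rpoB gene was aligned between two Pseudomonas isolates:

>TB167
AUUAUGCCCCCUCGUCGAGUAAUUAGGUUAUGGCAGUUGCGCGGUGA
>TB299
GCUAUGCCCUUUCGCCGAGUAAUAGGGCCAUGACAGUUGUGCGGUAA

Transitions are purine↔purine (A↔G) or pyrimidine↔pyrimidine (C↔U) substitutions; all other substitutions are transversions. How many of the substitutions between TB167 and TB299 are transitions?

11

The sequences differ at positions 1 (A/G, transition), 2 (U/C, transition), 10 (C/U, transition), 11 (C/U, transition), 15 (U/C, transition), 24 (U/A, transversion), 25 (A/G, transition), 28 (U/C, transition), 29 (U/C, transition), 33 (G/A, transition), 40 (C/U, transition), 46 (G/A, transition).
Of the 12 differences, 11 transitions and 1 transversion, so the answer is 11.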